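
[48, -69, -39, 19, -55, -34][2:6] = [-39, 19, -55, -34]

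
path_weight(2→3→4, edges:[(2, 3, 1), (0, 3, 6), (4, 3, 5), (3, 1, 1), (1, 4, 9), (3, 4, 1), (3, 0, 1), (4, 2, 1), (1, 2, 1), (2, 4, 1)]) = w(2→3)=1 + w(3→4)=1
= 2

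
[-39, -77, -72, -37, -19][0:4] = [-39, -77, -72, -37]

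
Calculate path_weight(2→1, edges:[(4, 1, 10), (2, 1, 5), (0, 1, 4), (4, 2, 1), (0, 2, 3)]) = w(2→1)=5
= 5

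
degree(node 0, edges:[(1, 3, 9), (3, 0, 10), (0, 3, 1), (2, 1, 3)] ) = incident: (3,0), (0,3)
= 2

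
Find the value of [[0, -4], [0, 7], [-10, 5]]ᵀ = [[0, 0, -10], [-4, 7, 5]]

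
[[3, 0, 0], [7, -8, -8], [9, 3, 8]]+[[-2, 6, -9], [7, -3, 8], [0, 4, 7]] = [[1, 6, -9], [14, -11, 0], [9, 7, 15]]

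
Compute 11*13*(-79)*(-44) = 497068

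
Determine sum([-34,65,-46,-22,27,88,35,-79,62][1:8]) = 68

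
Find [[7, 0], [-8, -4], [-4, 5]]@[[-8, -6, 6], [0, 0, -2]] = [[-56, -42, 42], [64, 48, -40], [32, 24, -34]]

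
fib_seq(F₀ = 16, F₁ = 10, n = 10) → [16, 10, 26, 36, 62, 98, 160, 258, 418, 676]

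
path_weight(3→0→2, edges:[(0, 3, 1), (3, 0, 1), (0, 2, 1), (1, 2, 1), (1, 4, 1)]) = w(3→0)=1 + w(0→2)=1
= 2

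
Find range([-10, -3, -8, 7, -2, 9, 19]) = 29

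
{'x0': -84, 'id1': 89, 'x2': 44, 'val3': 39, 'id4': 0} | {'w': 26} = {'x0': -84, 'id1': 89, 'x2': 44, 'val3': 39, 'id4': 0, 'w': 26}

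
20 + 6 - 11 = 15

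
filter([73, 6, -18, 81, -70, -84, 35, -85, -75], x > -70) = [73, 6, -18, 81, 35]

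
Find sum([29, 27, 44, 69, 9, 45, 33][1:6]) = slice → [27, 44, 69, 9, 45]
27 + 44 + 69 + 9 + 45
= 194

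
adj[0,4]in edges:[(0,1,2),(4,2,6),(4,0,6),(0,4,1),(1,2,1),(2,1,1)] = 1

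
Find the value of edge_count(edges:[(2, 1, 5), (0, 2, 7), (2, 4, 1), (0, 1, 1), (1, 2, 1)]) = 5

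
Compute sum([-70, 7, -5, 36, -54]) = -86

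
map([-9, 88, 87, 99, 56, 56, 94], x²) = [81, 7744, 7569, 9801, 3136, 3136, 8836]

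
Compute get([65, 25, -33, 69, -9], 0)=65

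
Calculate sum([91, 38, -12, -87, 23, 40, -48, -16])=91 + 38 + (-12) + (-87) + 23 + 40 + (-48) + (-16)
= 29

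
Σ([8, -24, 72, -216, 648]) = 488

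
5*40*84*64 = 1075200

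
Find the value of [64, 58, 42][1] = 58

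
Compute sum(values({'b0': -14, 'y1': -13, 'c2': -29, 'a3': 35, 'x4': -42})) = -63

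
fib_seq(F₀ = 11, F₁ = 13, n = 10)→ F_2 = F_1 + F_0 = 24
F_3 = F_2 + F_1 = 37
F_4 = F_3 + F_2 = 61
...
= [11, 13, 24, 37, 61, 98, 159, 257, 416, 673]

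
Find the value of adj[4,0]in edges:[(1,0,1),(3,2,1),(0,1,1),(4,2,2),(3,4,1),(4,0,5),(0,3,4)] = 5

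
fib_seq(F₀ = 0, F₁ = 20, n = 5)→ [0, 20, 20, 40, 60]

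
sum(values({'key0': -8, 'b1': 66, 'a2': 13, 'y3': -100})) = (-8) + 66 + 13 + (-100)
= -29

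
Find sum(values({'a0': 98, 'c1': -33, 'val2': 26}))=98 + (-33) + 26
= 91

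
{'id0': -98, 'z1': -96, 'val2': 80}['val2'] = 80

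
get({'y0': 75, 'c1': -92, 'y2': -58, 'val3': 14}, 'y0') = 75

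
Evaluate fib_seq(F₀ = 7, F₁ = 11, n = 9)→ F_2 = F_1 + F_0 = 18
F_3 = F_2 + F_1 = 29
F_4 = F_3 + F_2 = 47
...
= [7, 11, 18, 29, 47, 76, 123, 199, 322]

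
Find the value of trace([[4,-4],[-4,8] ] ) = diagonal: 4 + 8
= 12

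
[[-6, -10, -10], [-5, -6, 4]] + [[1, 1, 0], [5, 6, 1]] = [[-5, -9, -10], [0, 0, 5]]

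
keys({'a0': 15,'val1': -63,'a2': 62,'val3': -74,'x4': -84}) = ['a0', 'val1', 'a2', 'val3', 'x4']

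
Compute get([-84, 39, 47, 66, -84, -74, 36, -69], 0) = -84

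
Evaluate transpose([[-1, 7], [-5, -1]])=[[-1, -5], [7, -1]]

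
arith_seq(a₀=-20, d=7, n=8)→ [-20, -13, -6, 1, 8, 15, 22, 29]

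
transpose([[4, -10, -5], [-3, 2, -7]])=[[4, -3], [-10, 2], [-5, -7]]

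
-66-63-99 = -228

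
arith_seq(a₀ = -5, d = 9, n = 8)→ a_0 = -5 + 0*9 = -5
a_1 = -5 + 1*9 = 4
a_2 = -5 + 2*9 = 13
...
= [-5, 4, 13, 22, 31, 40, 49, 58]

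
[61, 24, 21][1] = 24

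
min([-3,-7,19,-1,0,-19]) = -19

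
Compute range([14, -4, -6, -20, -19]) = 34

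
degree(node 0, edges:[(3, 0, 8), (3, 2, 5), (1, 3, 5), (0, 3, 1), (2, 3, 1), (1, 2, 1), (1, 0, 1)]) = 3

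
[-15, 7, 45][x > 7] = [45]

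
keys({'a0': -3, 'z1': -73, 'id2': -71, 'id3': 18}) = ['a0', 'z1', 'id2', 'id3']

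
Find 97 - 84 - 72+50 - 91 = -100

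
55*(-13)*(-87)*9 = 559845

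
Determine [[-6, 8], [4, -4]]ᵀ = [[-6, 4], [8, -4]]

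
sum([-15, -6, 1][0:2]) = slice → [-15, -6]
(-15) + (-6)
= -21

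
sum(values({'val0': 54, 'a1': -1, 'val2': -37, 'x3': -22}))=54 + (-1) + (-37) + (-22)
= -6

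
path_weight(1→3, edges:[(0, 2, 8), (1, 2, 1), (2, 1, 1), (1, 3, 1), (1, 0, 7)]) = w(1→3)=1
= 1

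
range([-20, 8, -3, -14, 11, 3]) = 31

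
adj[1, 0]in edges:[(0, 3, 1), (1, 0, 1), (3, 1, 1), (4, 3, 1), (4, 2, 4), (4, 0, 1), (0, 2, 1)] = 1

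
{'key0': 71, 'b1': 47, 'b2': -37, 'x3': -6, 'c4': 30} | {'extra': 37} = {'key0': 71, 'b1': 47, 'b2': -37, 'x3': -6, 'c4': 30, 'extra': 37}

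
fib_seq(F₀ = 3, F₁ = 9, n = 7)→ [3, 9, 12, 21, 33, 54, 87]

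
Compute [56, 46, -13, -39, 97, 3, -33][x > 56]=keep x where x > 56: 56✗, 46✗, -13✗, -39✗, 97✓, 3✗, -33✗
= [97]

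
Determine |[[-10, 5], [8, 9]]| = (-10)*(9) - (5)*(8)
= -130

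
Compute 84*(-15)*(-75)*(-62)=-5859000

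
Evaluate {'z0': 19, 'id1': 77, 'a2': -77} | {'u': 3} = {'z0': 19, 'id1': 77, 'a2': -77, 'u': 3}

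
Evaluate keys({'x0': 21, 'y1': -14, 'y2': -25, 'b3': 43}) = ['x0', 'y1', 'y2', 'b3']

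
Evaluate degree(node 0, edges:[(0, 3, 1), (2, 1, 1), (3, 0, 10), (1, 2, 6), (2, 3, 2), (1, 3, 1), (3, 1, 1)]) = 2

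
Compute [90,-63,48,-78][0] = 90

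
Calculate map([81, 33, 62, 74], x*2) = 81*2=162, 33*2=66, 62*2=124, 74*2=148
= [162, 66, 124, 148]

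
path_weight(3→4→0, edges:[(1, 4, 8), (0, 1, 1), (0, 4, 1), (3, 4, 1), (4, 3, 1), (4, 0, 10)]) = 11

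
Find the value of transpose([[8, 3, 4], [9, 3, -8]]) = [[8, 9], [3, 3], [4, -8]]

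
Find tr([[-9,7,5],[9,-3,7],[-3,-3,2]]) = diagonal: (-9) + (-3) + 2
= -10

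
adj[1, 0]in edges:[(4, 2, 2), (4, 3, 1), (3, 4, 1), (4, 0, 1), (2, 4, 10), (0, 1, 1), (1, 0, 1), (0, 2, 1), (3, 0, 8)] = 1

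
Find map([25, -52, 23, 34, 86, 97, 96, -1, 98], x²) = [625, 2704, 529, 1156, 7396, 9409, 9216, 1, 9604]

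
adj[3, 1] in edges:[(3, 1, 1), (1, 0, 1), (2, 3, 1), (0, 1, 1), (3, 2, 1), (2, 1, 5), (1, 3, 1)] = 1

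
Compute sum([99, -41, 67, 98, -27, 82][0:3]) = 125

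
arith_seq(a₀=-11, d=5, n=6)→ [-11, -6, -1, 4, 9, 14]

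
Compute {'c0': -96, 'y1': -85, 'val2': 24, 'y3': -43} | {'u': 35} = {'c0': -96, 'y1': -85, 'val2': 24, 'y3': -43, 'u': 35}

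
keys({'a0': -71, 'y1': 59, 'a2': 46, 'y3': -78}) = ['a0', 'y1', 'a2', 'y3']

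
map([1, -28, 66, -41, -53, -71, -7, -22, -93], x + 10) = 1+10=11, -28+10=-18, 66+10=76, -41+10=-31, -53+10=-43, -71+10=-61, -7+10=3, -22+10=-12, -93+10=-83
= [11, -18, 76, -31, -43, -61, 3, -12, -83]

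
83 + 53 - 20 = 116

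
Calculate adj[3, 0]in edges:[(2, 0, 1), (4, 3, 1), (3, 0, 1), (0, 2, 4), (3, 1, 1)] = 1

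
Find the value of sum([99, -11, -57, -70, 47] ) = 99 + (-11) + (-57) + (-70) + 47
= 8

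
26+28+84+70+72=280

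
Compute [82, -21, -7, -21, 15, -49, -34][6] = -34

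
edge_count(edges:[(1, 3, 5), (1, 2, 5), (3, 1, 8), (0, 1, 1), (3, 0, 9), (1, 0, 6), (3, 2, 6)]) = 7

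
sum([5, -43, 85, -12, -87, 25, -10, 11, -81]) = 5 + (-43) + 85 + (-12) + (-87) + 25 + (-10) + 11 + (-81)
= -107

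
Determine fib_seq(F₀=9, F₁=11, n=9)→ [9, 11, 20, 31, 51, 82, 133, 215, 348]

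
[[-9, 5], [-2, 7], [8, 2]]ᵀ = [[-9, -2, 8], [5, 7, 2]]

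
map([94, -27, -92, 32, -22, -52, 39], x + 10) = 94+10=104, -27+10=-17, -92+10=-82, 32+10=42, -22+10=-12, -52+10=-42, 39+10=49
= [104, -17, -82, 42, -12, -42, 49]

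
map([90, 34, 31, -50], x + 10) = 90+10=100, 34+10=44, 31+10=41, -50+10=-40
= [100, 44, 41, -40]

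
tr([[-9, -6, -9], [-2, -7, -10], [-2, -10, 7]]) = -9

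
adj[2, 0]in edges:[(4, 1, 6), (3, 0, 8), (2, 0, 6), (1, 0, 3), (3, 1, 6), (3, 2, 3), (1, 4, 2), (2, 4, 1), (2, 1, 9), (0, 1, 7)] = 6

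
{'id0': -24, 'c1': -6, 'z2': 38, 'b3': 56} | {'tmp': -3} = {'id0': -24, 'c1': -6, 'z2': 38, 'b3': 56, 'tmp': -3}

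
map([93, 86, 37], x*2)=[186, 172, 74]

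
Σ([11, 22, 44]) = 11 + 22 + 44
= 77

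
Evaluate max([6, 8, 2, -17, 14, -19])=14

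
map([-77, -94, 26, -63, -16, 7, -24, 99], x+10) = -77+10=-67, -94+10=-84, 26+10=36, -63+10=-53, -16+10=-6, 7+10=17, -24+10=-14, 99+10=109
= [-67, -84, 36, -53, -6, 17, -14, 109]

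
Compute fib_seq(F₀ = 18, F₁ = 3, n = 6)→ [18, 3, 21, 24, 45, 69]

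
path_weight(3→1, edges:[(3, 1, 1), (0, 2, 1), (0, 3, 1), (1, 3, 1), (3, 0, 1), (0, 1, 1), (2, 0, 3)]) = 1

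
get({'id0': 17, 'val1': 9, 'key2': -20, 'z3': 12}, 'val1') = 9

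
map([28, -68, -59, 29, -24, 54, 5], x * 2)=28*2=56, -68*2=-136, -59*2=-118, 29*2=58, -24*2=-48, 54*2=108, 5*2=10
= [56, -136, -118, 58, -48, 108, 10]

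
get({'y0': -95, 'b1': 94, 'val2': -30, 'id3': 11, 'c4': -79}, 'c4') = -79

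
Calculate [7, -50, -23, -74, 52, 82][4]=52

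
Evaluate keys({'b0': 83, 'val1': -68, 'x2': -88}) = ['b0', 'val1', 'x2']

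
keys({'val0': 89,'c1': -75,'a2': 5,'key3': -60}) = ['val0', 'c1', 'a2', 'key3']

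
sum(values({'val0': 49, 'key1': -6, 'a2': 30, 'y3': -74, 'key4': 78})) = 77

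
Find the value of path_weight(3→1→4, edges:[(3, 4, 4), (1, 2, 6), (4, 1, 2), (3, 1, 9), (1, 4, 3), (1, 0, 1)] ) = 12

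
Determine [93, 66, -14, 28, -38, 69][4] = -38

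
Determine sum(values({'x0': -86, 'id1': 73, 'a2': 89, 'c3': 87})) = 163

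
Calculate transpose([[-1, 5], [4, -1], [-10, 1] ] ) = [[-1, 4, -10], [5, -1, 1]]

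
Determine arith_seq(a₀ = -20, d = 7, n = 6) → [-20, -13, -6, 1, 8, 15]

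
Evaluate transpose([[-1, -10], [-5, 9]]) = [[-1, -5], [-10, 9]]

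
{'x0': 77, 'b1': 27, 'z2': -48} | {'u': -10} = {'x0': 77, 'b1': 27, 'z2': -48, 'u': -10}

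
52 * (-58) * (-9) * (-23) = -624312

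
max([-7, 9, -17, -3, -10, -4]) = 9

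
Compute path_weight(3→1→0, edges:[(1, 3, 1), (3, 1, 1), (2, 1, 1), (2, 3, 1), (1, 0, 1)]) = 2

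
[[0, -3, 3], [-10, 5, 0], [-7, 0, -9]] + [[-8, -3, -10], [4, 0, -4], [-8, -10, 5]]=[[-8, -6, -7], [-6, 5, -4], [-15, -10, -4]]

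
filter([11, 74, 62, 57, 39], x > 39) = [74, 62, 57]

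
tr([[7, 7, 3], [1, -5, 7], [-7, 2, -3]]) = diagonal: 7 + (-5) + (-3)
= -1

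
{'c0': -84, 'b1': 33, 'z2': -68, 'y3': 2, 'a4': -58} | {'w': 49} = {'c0': -84, 'b1': 33, 'z2': -68, 'y3': 2, 'a4': -58, 'w': 49}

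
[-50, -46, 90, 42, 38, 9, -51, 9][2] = 90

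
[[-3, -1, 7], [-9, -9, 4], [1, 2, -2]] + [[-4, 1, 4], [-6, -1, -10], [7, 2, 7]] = [[-7, 0, 11], [-15, -10, -6], [8, 4, 5]]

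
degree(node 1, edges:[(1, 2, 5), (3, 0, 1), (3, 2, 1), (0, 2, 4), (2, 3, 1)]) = 1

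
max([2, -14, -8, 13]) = 13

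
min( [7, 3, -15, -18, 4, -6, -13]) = -18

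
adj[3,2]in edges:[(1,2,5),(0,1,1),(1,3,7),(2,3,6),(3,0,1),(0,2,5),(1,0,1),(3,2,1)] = 1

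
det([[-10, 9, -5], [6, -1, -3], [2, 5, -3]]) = -232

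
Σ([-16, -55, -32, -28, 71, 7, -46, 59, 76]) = 36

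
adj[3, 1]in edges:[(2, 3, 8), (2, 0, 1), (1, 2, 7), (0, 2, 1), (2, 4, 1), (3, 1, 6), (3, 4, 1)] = 6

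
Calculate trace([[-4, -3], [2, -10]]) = diagonal: (-4) + (-10)
= -14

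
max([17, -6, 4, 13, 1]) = 17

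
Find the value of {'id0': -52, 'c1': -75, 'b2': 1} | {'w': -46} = {'id0': -52, 'c1': -75, 'b2': 1, 'w': -46}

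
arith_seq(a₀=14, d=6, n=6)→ [14, 20, 26, 32, 38, 44]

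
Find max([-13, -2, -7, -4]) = -2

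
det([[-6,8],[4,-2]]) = -20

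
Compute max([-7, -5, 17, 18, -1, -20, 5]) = 18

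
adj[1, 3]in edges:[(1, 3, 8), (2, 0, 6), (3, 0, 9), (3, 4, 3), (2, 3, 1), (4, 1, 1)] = 8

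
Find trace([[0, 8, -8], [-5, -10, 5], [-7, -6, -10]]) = -20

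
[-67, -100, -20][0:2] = [-67, -100]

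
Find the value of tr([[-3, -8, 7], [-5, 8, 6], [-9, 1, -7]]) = -2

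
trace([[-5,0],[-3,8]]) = 3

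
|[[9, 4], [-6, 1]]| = 33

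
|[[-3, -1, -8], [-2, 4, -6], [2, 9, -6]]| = (1)*(-3)*det([[4, -6], [9, -6]]) + (-1)*(-1)*det([[-2, -6], [2, -6]]) + (1)*(-8)*det([[-2, 4], [2, 9]])
= -90 + 24 + 208
= 142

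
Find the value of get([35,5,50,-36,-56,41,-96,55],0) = 35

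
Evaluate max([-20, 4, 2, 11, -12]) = 11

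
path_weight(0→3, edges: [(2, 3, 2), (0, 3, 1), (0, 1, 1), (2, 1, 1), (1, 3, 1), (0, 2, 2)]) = 1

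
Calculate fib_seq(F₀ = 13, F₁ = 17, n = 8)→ F_2 = F_1 + F_0 = 30
F_3 = F_2 + F_1 = 47
F_4 = F_3 + F_2 = 77
...
= [13, 17, 30, 47, 77, 124, 201, 325]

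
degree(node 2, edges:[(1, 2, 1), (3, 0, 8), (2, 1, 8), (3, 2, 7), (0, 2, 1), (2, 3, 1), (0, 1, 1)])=5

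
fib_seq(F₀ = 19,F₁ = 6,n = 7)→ [19, 6, 25, 31, 56, 87, 143]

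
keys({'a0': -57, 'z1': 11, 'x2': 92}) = ['a0', 'z1', 'x2']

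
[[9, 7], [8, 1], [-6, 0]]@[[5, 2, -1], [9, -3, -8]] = [[108, -3, -65], [49, 13, -16], [-30, -12, 6]]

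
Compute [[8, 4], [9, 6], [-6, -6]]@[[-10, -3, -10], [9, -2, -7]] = [[-44, -32, -108], [-36, -39, -132], [6, 30, 102]]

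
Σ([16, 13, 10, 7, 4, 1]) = 51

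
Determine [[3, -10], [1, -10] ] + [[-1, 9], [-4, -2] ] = [[2, -1], [-3, -12]]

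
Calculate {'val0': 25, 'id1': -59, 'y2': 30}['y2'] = 30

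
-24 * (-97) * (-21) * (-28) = 1368864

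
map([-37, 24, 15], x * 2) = [-74, 48, 30]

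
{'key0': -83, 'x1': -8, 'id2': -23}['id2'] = -23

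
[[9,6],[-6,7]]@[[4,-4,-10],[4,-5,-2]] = C[0][0] = (9)*(4) + (6)*(4) = 60
C[0][1] = (9)*(-4) + (6)*(-5) = -66
C[0][2] = (9)*(-10) + (6)*(-2) = -102
C[1][0] = (-6)*(4) + (7)*(4) = 4
C[1][1] = (-6)*(-4) + (7)*(-5) = -11
C[1][2] = (-6)*(-10) + (7)*(-2) = 46
= [[60, -66, -102], [4, -11, 46]]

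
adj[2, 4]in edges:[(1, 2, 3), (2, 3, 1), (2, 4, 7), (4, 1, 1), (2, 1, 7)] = 7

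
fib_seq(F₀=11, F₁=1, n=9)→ F_2 = F_1 + F_0 = 12
F_3 = F_2 + F_1 = 13
F_4 = F_3 + F_2 = 25
...
= [11, 1, 12, 13, 25, 38, 63, 101, 164]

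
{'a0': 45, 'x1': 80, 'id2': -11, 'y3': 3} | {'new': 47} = {'a0': 45, 'x1': 80, 'id2': -11, 'y3': 3, 'new': 47}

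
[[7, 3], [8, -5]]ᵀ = [[7, 8], [3, -5]]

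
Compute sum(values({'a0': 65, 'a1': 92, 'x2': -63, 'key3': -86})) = 65 + 92 + (-63) + (-86)
= 8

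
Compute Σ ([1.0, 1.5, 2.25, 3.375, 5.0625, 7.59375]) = 1.0 + 1.5 + 2.25 + 3.375 + 5.0625 + 7.59375
= 20.78125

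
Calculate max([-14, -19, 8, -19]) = 8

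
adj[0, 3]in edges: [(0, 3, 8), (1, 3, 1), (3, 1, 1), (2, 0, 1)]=8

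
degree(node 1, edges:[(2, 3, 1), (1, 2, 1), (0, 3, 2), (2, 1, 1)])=2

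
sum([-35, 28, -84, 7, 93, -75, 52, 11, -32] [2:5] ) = slice → [-84, 7, 93]
(-84) + 7 + 93
= 16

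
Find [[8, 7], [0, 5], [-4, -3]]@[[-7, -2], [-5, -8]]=[[-91, -72], [-25, -40], [43, 32]]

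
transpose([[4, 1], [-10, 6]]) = [[4, -10], [1, 6]]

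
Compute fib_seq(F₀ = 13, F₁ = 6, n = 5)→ [13, 6, 19, 25, 44]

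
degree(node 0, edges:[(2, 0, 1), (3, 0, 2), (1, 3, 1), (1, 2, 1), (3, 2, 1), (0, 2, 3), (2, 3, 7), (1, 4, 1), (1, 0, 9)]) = incident: (2,0), (3,0), (0,2), (1,0)
= 4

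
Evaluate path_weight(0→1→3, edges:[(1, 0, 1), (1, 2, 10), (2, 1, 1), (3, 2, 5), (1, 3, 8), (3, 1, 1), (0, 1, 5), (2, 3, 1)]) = 13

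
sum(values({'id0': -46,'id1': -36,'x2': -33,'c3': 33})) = -82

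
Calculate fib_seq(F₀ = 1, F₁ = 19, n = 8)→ [1, 19, 20, 39, 59, 98, 157, 255]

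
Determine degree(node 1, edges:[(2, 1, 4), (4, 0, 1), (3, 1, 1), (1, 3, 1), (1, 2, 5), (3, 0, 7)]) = incident: (2,1), (3,1), (1,3), (1,2)
= 4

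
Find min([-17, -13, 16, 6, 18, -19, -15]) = -19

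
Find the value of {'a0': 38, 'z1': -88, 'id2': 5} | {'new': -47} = {'a0': 38, 'z1': -88, 'id2': 5, 'new': -47}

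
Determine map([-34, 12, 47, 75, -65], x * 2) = [-68, 24, 94, 150, -130]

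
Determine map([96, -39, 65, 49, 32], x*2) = [192, -78, 130, 98, 64]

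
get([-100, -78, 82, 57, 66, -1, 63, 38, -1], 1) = -78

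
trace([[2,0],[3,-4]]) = diagonal: 2 + (-4)
= -2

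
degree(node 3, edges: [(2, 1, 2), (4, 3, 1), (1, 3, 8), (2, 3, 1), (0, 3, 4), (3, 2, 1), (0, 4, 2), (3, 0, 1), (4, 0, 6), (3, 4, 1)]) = incident: (4,3), (1,3), (2,3), (0,3), (3,2), (3,0), (3,4)
= 7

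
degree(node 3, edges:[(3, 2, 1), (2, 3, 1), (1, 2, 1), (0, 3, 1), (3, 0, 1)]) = incident: (3,2), (2,3), (0,3), (3,0)
= 4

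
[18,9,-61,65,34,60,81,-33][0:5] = [18, 9, -61, 65, 34]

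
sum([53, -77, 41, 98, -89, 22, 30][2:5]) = 50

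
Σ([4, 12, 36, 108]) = 4 + 12 + 36 + 108
= 160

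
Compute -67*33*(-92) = 203412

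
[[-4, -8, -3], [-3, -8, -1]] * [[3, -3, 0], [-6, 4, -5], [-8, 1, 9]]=C[0][0] = (-4)*(3) + (-8)*(-6) + (-3)*(-8) = 60
C[0][1] = (-4)*(-3) + (-8)*(4) + (-3)*(1) = -23
C[0][2] = (-4)*(0) + (-8)*(-5) + (-3)*(9) = 13
C[1][0] = (-3)*(3) + (-8)*(-6) + (-1)*(-8) = 47
C[1][1] = (-3)*(-3) + (-8)*(4) + (-1)*(1) = -24
C[1][2] = (-3)*(0) + (-8)*(-5) + (-1)*(9) = 31
= [[60, -23, 13], [47, -24, 31]]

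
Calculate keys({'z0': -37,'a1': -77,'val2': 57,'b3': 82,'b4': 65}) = ['z0', 'a1', 'val2', 'b3', 'b4']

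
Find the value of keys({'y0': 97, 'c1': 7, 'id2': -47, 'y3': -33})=['y0', 'c1', 'id2', 'y3']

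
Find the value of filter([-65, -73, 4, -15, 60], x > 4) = keep x where x > 4: -65✗, -73✗, 4✗, -15✗, 60✓
= [60]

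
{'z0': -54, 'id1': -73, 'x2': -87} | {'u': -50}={'z0': -54, 'id1': -73, 'x2': -87, 'u': -50}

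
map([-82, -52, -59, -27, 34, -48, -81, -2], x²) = [6724, 2704, 3481, 729, 1156, 2304, 6561, 4]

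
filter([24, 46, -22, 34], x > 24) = [46, 34]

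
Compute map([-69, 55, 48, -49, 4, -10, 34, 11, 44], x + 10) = -69+10=-59, 55+10=65, 48+10=58, -49+10=-39, 4+10=14, -10+10=0, 34+10=44, 11+10=21, 44+10=54
= [-59, 65, 58, -39, 14, 0, 44, 21, 54]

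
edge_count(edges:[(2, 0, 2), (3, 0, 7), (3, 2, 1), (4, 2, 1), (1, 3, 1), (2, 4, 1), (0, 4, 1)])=7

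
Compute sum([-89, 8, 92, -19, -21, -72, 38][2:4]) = 73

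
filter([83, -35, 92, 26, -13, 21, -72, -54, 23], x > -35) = keep x where x > -35: 83✓, -35✗, 92✓, 26✓, -13✓, 21✓, -72✗, -54✗, 23✓
= [83, 92, 26, -13, 21, 23]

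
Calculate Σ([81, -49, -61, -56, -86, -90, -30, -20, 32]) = -279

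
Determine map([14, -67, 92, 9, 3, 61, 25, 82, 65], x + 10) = 14+10=24, -67+10=-57, 92+10=102, 9+10=19, 3+10=13, 61+10=71, 25+10=35, 82+10=92, 65+10=75
= [24, -57, 102, 19, 13, 71, 35, 92, 75]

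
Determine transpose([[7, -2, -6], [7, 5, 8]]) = [[7, 7], [-2, 5], [-6, 8]]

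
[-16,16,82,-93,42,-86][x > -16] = keep x where x > -16: -16✗, 16✓, 82✓, -93✗, 42✓, -86✗
= [16, 82, 42]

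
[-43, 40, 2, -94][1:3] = [40, 2]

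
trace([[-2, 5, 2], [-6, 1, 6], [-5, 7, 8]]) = diagonal: (-2) + 1 + 8
= 7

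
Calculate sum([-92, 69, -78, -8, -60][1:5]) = -77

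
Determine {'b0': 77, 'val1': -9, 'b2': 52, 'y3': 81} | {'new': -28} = {'b0': 77, 'val1': -9, 'b2': 52, 'y3': 81, 'new': -28}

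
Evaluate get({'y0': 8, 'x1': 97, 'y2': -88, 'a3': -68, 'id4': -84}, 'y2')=-88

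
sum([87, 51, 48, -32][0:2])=138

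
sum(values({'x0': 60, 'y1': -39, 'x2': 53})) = 74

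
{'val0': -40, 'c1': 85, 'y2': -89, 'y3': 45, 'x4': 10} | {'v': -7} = {'val0': -40, 'c1': 85, 'y2': -89, 'y3': 45, 'x4': 10, 'v': -7}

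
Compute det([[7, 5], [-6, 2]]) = (7)*(2) - (5)*(-6)
= 44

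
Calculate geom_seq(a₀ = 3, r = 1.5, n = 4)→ a_0 = 3*1.5^0 = 3.0
a_1 = 3*1.5^1 = 4.5
a_2 = 3*1.5^2 = 6.75
...
= [3.0, 4.5, 6.75, 10.125]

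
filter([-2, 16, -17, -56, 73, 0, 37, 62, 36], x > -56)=[-2, 16, -17, 73, 0, 37, 62, 36]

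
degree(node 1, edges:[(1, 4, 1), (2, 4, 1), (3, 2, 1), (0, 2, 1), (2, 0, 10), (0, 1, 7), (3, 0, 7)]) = incident: (1,4), (0,1)
= 2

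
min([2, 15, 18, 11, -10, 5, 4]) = -10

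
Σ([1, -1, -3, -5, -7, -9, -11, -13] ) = 1 + (-1) + (-3) + (-5) + (-7) + (-9) + (-11) + (-13)
= -48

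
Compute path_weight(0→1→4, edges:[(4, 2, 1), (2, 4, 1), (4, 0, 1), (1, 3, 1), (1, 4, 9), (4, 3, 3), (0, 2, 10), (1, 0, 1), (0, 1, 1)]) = 10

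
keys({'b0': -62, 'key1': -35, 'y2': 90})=['b0', 'key1', 'y2']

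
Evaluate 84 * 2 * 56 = 9408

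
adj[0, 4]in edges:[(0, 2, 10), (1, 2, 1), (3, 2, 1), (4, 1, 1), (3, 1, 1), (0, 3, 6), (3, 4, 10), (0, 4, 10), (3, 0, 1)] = 10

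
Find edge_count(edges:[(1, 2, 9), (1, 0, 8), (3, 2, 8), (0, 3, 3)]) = 4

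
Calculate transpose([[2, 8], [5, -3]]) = [[2, 5], [8, -3]]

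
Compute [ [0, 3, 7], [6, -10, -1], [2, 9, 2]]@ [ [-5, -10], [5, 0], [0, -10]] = [[15, -70], [-80, -50], [35, -40]]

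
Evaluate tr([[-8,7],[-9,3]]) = diagonal: (-8) + 3
= -5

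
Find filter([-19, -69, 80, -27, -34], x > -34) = keep x where x > -34: -19✓, -69✗, 80✓, -27✓, -34✗
= [-19, 80, -27]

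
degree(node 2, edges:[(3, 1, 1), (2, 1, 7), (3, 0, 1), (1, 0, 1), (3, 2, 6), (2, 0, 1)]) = 3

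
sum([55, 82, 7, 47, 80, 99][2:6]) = 233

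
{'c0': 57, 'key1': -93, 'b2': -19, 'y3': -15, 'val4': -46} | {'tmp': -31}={'c0': 57, 'key1': -93, 'b2': -19, 'y3': -15, 'val4': -46, 'tmp': -31}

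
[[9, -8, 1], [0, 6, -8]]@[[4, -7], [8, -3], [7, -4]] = C[0][0] = (9)*(4) + (-8)*(8) + (1)*(7) = -21
C[0][1] = (9)*(-7) + (-8)*(-3) + (1)*(-4) = -43
C[1][0] = (0)*(4) + (6)*(8) + (-8)*(7) = -8
C[1][1] = (0)*(-7) + (6)*(-3) + (-8)*(-4) = 14
= [[-21, -43], [-8, 14]]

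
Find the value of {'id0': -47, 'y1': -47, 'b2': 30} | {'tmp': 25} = {'id0': -47, 'y1': -47, 'b2': 30, 'tmp': 25}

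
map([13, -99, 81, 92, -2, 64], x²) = [169, 9801, 6561, 8464, 4, 4096]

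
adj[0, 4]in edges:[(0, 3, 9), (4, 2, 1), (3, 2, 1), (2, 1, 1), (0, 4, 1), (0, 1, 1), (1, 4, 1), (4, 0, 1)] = 1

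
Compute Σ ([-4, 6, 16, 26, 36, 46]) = 126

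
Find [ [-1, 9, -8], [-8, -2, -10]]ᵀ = [[-1, -8], [9, -2], [-8, -10]]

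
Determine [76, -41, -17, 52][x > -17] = [76, 52]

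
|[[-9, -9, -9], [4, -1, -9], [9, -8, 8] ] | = (1)*(-9)*det([[-1, -9], [-8, 8]]) + (-1)*(-9)*det([[4, -9], [9, 8]]) + (1)*(-9)*det([[4, -1], [9, -8]])
= 720 + 1017 + 207
= 1944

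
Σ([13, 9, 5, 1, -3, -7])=13 + 9 + 5 + 1 + (-3) + (-7)
= 18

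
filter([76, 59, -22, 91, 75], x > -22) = [76, 59, 91, 75]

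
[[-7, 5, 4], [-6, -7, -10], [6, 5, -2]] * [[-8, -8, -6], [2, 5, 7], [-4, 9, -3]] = C[0][0] = (-7)*(-8) + (5)*(2) + (4)*(-4) = 50
C[0][1] = (-7)*(-8) + (5)*(5) + (4)*(9) = 117
C[0][2] = (-7)*(-6) + (5)*(7) + (4)*(-3) = 65
C[1][0] = (-6)*(-8) + (-7)*(2) + (-10)*(-4) = 74
C[1][1] = (-6)*(-8) + (-7)*(5) + (-10)*(9) = -77
C[1][2] = (-6)*(-6) + (-7)*(7) + (-10)*(-3) = 17
... (3 more cells)
= [[50, 117, 65], [74, -77, 17], [-30, -41, 5]]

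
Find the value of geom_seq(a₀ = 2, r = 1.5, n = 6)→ a_0 = 2*1.5^0 = 2.0
a_1 = 2*1.5^1 = 3.0
a_2 = 2*1.5^2 = 4.5
...
= [2.0, 3.0, 4.5, 6.75, 10.125, 15.1875]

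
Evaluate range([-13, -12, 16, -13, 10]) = 29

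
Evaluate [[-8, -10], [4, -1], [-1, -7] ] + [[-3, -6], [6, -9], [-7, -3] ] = [[-11, -16], [10, -10], [-8, -10]]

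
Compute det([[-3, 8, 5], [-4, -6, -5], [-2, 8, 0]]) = -260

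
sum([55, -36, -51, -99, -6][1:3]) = slice → [-36, -51]
(-36) + (-51)
= -87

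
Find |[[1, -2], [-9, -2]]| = (1)*(-2) - (-2)*(-9)
= -20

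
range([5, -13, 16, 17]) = 30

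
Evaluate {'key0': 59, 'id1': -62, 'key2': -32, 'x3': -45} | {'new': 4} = {'key0': 59, 'id1': -62, 'key2': -32, 'x3': -45, 'new': 4}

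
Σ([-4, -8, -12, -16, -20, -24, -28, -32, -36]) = -180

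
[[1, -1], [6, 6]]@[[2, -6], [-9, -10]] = C[0][0] = (1)*(2) + (-1)*(-9) = 11
C[0][1] = (1)*(-6) + (-1)*(-10) = 4
C[1][0] = (6)*(2) + (6)*(-9) = -42
C[1][1] = (6)*(-6) + (6)*(-10) = -96
= [[11, 4], [-42, -96]]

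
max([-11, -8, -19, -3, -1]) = -1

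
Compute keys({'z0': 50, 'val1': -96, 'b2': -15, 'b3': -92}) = ['z0', 'val1', 'b2', 'b3']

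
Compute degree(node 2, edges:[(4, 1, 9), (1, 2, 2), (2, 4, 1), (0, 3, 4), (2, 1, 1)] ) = 3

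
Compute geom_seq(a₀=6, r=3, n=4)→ a_0 = 6*3^0 = 6
a_1 = 6*3^1 = 18
a_2 = 6*3^2 = 54
...
= [6, 18, 54, 162]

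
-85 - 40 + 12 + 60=-53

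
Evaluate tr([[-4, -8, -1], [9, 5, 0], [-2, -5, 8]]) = diagonal: (-4) + 5 + 8
= 9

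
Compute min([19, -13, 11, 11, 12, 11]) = -13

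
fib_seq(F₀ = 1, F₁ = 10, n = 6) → F_2 = F_1 + F_0 = 11
F_3 = F_2 + F_1 = 21
F_4 = F_3 + F_2 = 32
...
= [1, 10, 11, 21, 32, 53]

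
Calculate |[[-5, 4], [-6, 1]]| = (-5)*(1) - (4)*(-6)
= 19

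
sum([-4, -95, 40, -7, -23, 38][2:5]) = slice → [40, -7, -23]
40 + (-7) + (-23)
= 10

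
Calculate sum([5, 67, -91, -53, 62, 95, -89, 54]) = 5 + 67 + (-91) + (-53) + 62 + 95 + (-89) + 54
= 50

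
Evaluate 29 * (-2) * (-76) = 4408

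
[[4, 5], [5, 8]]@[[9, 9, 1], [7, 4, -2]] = C[0][0] = (4)*(9) + (5)*(7) = 71
C[0][1] = (4)*(9) + (5)*(4) = 56
C[0][2] = (4)*(1) + (5)*(-2) = -6
C[1][0] = (5)*(9) + (8)*(7) = 101
C[1][1] = (5)*(9) + (8)*(4) = 77
C[1][2] = (5)*(1) + (8)*(-2) = -11
= [[71, 56, -6], [101, 77, -11]]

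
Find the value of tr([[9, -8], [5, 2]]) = 11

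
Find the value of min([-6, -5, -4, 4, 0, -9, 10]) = -9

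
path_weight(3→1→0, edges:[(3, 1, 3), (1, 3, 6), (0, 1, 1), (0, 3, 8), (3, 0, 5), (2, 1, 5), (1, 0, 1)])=4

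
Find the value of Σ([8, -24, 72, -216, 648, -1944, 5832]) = 8 + -24 + 72 + -216 + 648 + -1944 + 5832
= 4376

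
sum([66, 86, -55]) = 97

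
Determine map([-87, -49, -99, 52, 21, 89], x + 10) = -87+10=-77, -49+10=-39, -99+10=-89, 52+10=62, 21+10=31, 89+10=99
= [-77, -39, -89, 62, 31, 99]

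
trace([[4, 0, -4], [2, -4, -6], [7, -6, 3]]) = 3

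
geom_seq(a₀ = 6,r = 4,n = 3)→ [6, 24, 96]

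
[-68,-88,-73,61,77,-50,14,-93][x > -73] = [-68, 61, 77, -50, 14]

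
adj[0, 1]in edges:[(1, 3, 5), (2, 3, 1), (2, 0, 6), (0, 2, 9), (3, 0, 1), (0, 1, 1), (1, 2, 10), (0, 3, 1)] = 1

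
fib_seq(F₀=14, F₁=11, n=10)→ [14, 11, 25, 36, 61, 97, 158, 255, 413, 668]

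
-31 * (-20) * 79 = 48980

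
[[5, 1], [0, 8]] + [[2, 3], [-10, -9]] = [[7, 4], [-10, -1]]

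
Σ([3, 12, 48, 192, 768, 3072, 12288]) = 16383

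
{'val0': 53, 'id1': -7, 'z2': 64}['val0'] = 53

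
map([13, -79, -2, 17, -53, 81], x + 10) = [23, -69, 8, 27, -43, 91]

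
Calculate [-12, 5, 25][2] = 25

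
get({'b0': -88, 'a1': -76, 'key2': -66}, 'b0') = -88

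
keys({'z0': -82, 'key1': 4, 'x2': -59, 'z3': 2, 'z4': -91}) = ['z0', 'key1', 'x2', 'z3', 'z4']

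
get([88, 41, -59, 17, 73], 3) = 17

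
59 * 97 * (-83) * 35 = -16625315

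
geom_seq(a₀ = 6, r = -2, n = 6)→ [6, -12, 24, -48, 96, -192]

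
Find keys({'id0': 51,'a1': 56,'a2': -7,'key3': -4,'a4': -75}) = ['id0', 'a1', 'a2', 'key3', 'a4']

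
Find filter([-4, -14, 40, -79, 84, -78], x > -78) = keep x where x > -78: -4✓, -14✓, 40✓, -79✗, 84✓, -78✗
= [-4, -14, 40, 84]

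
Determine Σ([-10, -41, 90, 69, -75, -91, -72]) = (-10) + (-41) + 90 + 69 + (-75) + (-91) + (-72)
= -130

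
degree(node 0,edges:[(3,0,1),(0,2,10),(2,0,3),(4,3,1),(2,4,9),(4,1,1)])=3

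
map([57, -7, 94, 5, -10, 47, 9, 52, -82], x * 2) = 57*2=114, -7*2=-14, 94*2=188, 5*2=10, -10*2=-20, 47*2=94, 9*2=18, 52*2=104, -82*2=-164
= [114, -14, 188, 10, -20, 94, 18, 104, -164]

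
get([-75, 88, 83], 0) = -75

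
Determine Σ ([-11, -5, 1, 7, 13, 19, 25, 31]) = (-11) + (-5) + 1 + 7 + 13 + 19 + 25 + 31
= 80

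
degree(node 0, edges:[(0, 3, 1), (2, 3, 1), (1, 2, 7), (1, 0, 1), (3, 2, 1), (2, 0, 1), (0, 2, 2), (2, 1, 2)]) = incident: (0,3), (1,0), (2,0), (0,2)
= 4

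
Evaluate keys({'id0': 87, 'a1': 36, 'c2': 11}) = ['id0', 'a1', 'c2']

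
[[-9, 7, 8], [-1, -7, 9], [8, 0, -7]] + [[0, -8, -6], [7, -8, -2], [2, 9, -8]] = [[-9, -1, 2], [6, -15, 7], [10, 9, -15]]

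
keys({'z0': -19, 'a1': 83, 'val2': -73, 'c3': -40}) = ['z0', 'a1', 'val2', 'c3']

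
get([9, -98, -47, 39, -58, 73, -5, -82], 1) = -98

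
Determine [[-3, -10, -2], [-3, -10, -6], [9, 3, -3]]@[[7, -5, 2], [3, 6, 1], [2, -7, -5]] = C[0][0] = (-3)*(7) + (-10)*(3) + (-2)*(2) = -55
C[0][1] = (-3)*(-5) + (-10)*(6) + (-2)*(-7) = -31
C[0][2] = (-3)*(2) + (-10)*(1) + (-2)*(-5) = -6
C[1][0] = (-3)*(7) + (-10)*(3) + (-6)*(2) = -63
C[1][1] = (-3)*(-5) + (-10)*(6) + (-6)*(-7) = -3
C[1][2] = (-3)*(2) + (-10)*(1) + (-6)*(-5) = 14
... (3 more cells)
= [[-55, -31, -6], [-63, -3, 14], [66, -6, 36]]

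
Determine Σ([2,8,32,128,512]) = 682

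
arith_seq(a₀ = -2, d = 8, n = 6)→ [-2, 6, 14, 22, 30, 38]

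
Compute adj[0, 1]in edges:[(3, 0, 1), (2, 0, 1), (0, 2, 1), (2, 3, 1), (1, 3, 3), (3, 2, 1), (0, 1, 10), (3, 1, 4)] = 10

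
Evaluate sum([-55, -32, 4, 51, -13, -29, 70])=(-55) + (-32) + 4 + 51 + (-13) + (-29) + 70
= -4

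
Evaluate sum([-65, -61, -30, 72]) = (-65) + (-61) + (-30) + 72
= -84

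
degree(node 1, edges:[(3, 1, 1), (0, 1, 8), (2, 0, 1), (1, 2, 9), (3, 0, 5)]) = incident: (3,1), (0,1), (1,2)
= 3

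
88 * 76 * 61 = 407968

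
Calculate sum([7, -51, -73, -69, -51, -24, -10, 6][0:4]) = -186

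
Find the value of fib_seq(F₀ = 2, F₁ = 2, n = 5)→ [2, 2, 4, 6, 10]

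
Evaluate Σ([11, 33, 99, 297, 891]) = 11 + 33 + 99 + 297 + 891
= 1331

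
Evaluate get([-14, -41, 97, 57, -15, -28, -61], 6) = -61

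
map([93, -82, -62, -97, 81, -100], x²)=(93)²=8649, (-82)²=6724, (-62)²=3844, (-97)²=9409, (81)²=6561, (-100)²=10000
= [8649, 6724, 3844, 9409, 6561, 10000]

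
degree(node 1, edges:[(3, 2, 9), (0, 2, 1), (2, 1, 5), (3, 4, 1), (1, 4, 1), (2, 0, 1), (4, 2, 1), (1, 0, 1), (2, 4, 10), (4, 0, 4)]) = incident: (2,1), (1,4), (1,0)
= 3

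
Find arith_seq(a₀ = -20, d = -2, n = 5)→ a_0 = -20 + 0*-2 = -20
a_1 = -20 + 1*-2 = -22
a_2 = -20 + 2*-2 = -24
...
= [-20, -22, -24, -26, -28]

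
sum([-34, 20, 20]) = (-34) + 20 + 20
= 6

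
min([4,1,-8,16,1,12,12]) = -8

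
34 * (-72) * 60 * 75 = -11016000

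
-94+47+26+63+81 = 123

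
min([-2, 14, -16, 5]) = -16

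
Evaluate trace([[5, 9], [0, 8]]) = diagonal: 5 + 8
= 13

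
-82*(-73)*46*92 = 25332752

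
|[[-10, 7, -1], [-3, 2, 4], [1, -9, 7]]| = -350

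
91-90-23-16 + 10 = -28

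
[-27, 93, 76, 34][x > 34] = [93, 76]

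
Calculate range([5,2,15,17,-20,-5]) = 37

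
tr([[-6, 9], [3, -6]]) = -12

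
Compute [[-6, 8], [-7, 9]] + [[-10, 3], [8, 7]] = [[-16, 11], [1, 16]]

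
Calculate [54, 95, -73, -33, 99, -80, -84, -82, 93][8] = 93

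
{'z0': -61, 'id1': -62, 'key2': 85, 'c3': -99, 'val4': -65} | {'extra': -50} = {'z0': -61, 'id1': -62, 'key2': 85, 'c3': -99, 'val4': -65, 'extra': -50}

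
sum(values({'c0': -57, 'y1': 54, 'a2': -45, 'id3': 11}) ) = -37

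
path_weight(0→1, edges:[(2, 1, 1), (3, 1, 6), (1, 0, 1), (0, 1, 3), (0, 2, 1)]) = 3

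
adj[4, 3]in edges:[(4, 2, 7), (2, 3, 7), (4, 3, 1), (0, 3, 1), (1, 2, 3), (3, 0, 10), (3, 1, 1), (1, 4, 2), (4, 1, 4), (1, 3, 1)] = 1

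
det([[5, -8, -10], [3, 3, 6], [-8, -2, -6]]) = 30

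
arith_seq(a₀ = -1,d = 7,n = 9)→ a_0 = -1 + 0*7 = -1
a_1 = -1 + 1*7 = 6
a_2 = -1 + 2*7 = 13
...
= [-1, 6, 13, 20, 27, 34, 41, 48, 55]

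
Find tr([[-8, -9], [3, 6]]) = diagonal: (-8) + 6
= -2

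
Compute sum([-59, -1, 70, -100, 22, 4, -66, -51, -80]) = -261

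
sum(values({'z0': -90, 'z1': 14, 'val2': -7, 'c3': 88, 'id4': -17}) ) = -12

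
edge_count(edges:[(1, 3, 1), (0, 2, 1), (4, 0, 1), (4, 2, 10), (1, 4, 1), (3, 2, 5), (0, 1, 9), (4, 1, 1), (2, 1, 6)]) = 9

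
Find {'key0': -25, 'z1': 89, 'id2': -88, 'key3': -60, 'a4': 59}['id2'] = -88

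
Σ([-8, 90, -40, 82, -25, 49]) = (-8) + 90 + (-40) + 82 + (-25) + 49
= 148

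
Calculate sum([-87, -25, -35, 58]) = -89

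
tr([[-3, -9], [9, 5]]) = diagonal: (-3) + 5
= 2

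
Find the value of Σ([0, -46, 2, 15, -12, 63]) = 22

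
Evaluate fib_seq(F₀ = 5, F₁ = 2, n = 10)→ [5, 2, 7, 9, 16, 25, 41, 66, 107, 173]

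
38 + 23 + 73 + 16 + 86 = 236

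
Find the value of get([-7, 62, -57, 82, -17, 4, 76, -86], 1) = 62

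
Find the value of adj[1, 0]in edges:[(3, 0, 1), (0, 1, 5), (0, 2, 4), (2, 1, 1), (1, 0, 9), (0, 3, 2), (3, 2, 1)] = 9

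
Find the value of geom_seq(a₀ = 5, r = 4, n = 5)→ [5, 20, 80, 320, 1280]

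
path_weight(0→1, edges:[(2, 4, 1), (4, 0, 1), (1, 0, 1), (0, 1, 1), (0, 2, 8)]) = 1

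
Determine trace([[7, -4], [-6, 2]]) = diagonal: 7 + 2
= 9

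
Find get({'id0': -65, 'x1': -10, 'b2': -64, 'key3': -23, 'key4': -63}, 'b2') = -64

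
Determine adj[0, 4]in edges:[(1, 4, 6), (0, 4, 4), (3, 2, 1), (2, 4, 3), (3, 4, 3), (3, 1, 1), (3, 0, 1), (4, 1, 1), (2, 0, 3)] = 4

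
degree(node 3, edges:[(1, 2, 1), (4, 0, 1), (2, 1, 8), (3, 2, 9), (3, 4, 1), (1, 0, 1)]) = incident: (3,2), (3,4)
= 2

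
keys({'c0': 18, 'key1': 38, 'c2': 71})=['c0', 'key1', 'c2']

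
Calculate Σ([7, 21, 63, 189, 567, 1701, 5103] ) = 7651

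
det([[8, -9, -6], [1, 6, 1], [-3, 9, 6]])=(1)*(8)*det([[6, 1], [9, 6]]) + (-1)*(-9)*det([[1, 1], [-3, 6]]) + (1)*(-6)*det([[1, 6], [-3, 9]])
= 216 + 81 + -162
= 135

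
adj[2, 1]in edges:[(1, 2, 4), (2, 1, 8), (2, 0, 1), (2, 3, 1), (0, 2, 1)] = 8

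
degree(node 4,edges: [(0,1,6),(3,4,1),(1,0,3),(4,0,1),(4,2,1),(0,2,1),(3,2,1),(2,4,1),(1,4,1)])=5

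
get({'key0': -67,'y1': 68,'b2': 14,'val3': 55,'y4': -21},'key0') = -67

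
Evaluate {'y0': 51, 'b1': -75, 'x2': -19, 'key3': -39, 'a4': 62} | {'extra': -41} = {'y0': 51, 'b1': -75, 'x2': -19, 'key3': -39, 'a4': 62, 'extra': -41}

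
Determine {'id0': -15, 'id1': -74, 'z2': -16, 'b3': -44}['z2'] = -16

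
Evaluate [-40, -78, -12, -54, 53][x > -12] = keep x where x > -12: -40✗, -78✗, -12✗, -54✗, 53✓
= [53]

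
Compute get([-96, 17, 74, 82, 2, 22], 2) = 74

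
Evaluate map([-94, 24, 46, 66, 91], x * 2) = -94*2=-188, 24*2=48, 46*2=92, 66*2=132, 91*2=182
= [-188, 48, 92, 132, 182]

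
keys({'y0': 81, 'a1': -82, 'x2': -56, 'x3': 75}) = ['y0', 'a1', 'x2', 'x3']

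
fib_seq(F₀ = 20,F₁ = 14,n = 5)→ F_2 = F_1 + F_0 = 34
F_3 = F_2 + F_1 = 48
F_4 = F_3 + F_2 = 82
= [20, 14, 34, 48, 82]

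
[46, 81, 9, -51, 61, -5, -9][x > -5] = [46, 81, 9, 61]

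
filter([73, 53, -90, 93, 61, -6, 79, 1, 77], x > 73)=[93, 79, 77]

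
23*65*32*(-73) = -3492320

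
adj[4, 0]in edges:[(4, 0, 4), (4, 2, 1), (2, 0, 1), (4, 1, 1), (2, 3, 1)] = 4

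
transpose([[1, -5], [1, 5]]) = [[1, 1], [-5, 5]]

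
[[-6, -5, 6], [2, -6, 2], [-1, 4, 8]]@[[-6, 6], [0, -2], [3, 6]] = C[0][0] = (-6)*(-6) + (-5)*(0) + (6)*(3) = 54
C[0][1] = (-6)*(6) + (-5)*(-2) + (6)*(6) = 10
C[1][0] = (2)*(-6) + (-6)*(0) + (2)*(3) = -6
C[1][1] = (2)*(6) + (-6)*(-2) + (2)*(6) = 36
C[2][0] = (-1)*(-6) + (4)*(0) + (8)*(3) = 30
C[2][1] = (-1)*(6) + (4)*(-2) + (8)*(6) = 34
= [[54, 10], [-6, 36], [30, 34]]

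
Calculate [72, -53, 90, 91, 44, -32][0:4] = [72, -53, 90, 91]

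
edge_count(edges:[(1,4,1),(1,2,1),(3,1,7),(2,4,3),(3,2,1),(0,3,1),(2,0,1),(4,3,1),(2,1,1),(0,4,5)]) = 10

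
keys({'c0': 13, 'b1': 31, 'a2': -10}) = ['c0', 'b1', 'a2']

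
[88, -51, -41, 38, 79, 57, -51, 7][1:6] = [-51, -41, 38, 79, 57]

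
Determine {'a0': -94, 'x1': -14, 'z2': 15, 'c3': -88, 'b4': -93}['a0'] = -94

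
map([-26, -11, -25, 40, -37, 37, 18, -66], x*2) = [-52, -22, -50, 80, -74, 74, 36, -132]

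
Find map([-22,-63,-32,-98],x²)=[484, 3969, 1024, 9604]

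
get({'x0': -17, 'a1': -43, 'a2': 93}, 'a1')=-43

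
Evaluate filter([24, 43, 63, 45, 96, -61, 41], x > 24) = keep x where x > 24: 24✗, 43✓, 63✓, 45✓, 96✓, -61✗, 41✓
= [43, 63, 45, 96, 41]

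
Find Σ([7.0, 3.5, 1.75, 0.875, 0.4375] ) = 13.5625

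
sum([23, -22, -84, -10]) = -93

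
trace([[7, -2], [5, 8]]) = diagonal: 7 + 8
= 15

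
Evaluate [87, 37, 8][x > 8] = keep x where x > 8: 87✓, 37✓, 8✗
= [87, 37]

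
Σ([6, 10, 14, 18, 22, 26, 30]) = 126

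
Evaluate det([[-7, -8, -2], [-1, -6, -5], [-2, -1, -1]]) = -57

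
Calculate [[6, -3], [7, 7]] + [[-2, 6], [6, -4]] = [[4, 3], [13, 3]]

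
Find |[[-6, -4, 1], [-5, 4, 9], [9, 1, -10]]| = (1)*(-6)*det([[4, 9], [1, -10]]) + (-1)*(-4)*det([[-5, 9], [9, -10]]) + (1)*(1)*det([[-5, 4], [9, 1]])
= 294 + -124 + -41
= 129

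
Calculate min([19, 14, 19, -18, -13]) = -18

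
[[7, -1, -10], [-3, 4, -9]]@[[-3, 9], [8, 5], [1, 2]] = [[-39, 38], [32, -25]]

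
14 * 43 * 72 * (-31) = -1343664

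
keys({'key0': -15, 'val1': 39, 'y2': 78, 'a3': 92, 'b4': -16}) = ['key0', 'val1', 'y2', 'a3', 'b4']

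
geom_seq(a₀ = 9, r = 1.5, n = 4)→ a_0 = 9*1.5^0 = 9.0
a_1 = 9*1.5^1 = 13.5
a_2 = 9*1.5^2 = 20.25
...
= [9.0, 13.5, 20.25, 30.375]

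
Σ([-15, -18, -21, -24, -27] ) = (-15) + (-18) + (-21) + (-24) + (-27)
= -105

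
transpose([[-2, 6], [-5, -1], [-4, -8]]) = [[-2, -5, -4], [6, -1, -8]]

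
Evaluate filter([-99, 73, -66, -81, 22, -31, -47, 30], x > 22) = keep x where x > 22: -99✗, 73✓, -66✗, -81✗, 22✗, -31✗, -47✗, 30✓
= [73, 30]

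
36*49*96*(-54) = -9144576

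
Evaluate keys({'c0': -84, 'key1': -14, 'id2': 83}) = ['c0', 'key1', 'id2']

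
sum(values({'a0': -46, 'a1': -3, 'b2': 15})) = (-46) + (-3) + 15
= -34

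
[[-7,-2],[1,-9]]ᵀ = [[-7, 1], [-2, -9]]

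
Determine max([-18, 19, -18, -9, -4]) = 19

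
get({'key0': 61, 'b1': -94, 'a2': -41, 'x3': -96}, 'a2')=-41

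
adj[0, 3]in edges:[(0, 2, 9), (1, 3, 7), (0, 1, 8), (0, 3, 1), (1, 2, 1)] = 1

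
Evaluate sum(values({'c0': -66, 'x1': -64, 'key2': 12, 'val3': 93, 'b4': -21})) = -46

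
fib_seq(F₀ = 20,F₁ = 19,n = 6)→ F_2 = F_1 + F_0 = 39
F_3 = F_2 + F_1 = 58
F_4 = F_3 + F_2 = 97
...
= [20, 19, 39, 58, 97, 155]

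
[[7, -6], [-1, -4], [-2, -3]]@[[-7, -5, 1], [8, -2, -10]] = [[-97, -23, 67], [-25, 13, 39], [-10, 16, 28]]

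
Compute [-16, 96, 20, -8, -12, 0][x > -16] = keep x where x > -16: -16✗, 96✓, 20✓, -8✓, -12✓, 0✓
= [96, 20, -8, -12, 0]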